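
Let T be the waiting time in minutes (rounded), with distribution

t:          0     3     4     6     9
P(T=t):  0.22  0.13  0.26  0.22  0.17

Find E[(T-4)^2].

E[(T-4)^2] = Σ (t-4)^2·P(T=t)
 = 16·0.22 + 1·0.13 + 0·0.26 + 4·0.22 + 25·0.17
 = 3.52 + 0.13 + 0 + 0.88 + 4.25
 = 8.78

8.78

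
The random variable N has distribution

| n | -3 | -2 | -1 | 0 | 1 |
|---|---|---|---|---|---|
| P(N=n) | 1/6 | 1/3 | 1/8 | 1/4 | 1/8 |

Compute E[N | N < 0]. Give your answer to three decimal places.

P(N < 0) = 1/6 + 1/3 + 1/8 = 5/8.
E[N | N < 0] = [(-3)·1/6 + (-2)·1/3 + (-1)·1/8] / (5/8)
 = -31/24 / (5/8)
 = -31/15

-2.067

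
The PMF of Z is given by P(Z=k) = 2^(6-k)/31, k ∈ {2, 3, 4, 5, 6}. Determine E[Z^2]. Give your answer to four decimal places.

E[Z^2] = Σ z^2·P(Z=z)
 = 4·16/31 + 9·8/31 + 16·4/31 + 25·2/31 + 36·1/31
 = 64/31 + 72/31 + 64/31 + 50/31 + 36/31
 = 286/31

9.2258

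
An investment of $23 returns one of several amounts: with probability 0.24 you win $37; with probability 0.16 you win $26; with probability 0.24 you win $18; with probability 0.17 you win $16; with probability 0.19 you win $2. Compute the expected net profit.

E[payout] = 37·0.24 + 26·0.16 + 18·0.24 + 16·0.17 + 2·0.19
 = 8.88 + 4.16 + 4.32 + 2.72 + 0.38
 = 20.46
Net = 20.46 - 23 = -2.54

-2.54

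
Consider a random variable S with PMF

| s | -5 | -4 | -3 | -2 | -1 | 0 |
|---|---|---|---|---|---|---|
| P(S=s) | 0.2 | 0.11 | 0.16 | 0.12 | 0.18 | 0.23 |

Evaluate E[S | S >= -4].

-1.675

P(S >= -4) = 0.11 + 0.16 + 0.12 + 0.18 + 0.23 = 0.8.
E[S | S >= -4] = [(-4)·0.11 + (-3)·0.16 + (-2)·0.12 + (-1)·0.18 + 0·0.23] / 0.8
 = -1.34 / 0.8
 = -67/40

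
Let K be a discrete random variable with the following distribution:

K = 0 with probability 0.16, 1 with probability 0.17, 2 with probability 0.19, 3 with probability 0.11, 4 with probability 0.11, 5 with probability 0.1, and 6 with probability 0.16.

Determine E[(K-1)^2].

7.38

E[(K-1)^2] = Σ (k-1)^2·P(K=k)
 = 1·0.16 + 0·0.17 + 1·0.19 + 4·0.11 + 9·0.11 + 16·0.1 + 25·0.16
 = 0.16 + 0 + 0.19 + 0.44 + 0.99 + 1.6 + 4
 = 7.38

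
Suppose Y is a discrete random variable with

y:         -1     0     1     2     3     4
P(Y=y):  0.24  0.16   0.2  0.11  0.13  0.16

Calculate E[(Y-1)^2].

3.19

E[(Y-1)^2] = Σ (y-1)^2·P(Y=y)
 = 4·0.24 + 1·0.16 + 0·0.2 + 1·0.11 + 4·0.13 + 9·0.16
 = 0.96 + 0.16 + 0 + 0.11 + 0.52 + 1.44
 = 3.19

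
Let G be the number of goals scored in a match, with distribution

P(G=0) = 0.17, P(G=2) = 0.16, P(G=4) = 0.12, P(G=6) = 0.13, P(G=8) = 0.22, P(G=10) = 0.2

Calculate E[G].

E[G] = Σ g·P(G=g)
 = 0·0.17 + 2·0.16 + 4·0.12 + 6·0.13 + 8·0.22 + 10·0.2
 = 0 + 0.32 + 0.48 + 0.78 + 1.76 + 2
 = 5.34

5.34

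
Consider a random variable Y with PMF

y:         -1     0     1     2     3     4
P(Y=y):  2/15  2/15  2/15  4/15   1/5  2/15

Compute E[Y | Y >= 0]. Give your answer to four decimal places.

P(Y >= 0) = 2/15 + 2/15 + 4/15 + 1/5 + 2/15 = 13/15.
E[Y | Y >= 0] = [0·2/15 + 1·2/15 + 2·4/15 + 3·1/5 + 4·2/15] / (13/15)
 = 9/5 / (13/15)
 = 27/13

2.0769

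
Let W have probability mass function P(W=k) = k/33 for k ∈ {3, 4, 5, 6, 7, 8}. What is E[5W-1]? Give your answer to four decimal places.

E[5W-1] = Σ (5w-1)·P(W=w)
 = 14·1/11 + 19·4/33 + 24·5/33 + 29·2/11 + 34·7/33 + 39·8/33
 = 14/11 + 76/33 + 40/11 + 58/11 + 238/33 + 104/11
 = 962/33

29.1515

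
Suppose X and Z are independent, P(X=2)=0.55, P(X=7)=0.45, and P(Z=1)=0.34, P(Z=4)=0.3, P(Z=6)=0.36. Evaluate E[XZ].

E[XZ] = Σ_x Σ_z xz · P(X=x)P(Z=z)
 = 2·0.187 + 8·0.165 + 12·0.198 + 7·0.153 + 28·0.135 + 42·0.162
 = 0.374 + 1.32 + 2.376 + 1.071 + 3.78 + 6.804
 = 15.725

15.725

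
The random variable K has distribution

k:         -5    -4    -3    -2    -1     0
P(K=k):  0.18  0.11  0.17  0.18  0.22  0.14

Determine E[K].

-2.43

E[K] = Σ k·P(K=k)
 = (-5)·0.18 + (-4)·0.11 + (-3)·0.17 + (-2)·0.18 + (-1)·0.22 + 0·0.14
 = (-0.9) + (-0.44) + (-0.51) + (-0.36) + (-0.22) + 0
 = -2.43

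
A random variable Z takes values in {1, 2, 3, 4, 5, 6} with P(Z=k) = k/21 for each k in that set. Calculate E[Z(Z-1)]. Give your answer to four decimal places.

E[Z(Z-1)] = Σ z(z-1)·P(Z=z)
 = 0·1/21 + 2·2/21 + 6·1/7 + 12·4/21 + 20·5/21 + 30·2/7
 = 0 + 4/21 + 6/7 + 16/7 + 100/21 + 60/7
 = 50/3

16.6667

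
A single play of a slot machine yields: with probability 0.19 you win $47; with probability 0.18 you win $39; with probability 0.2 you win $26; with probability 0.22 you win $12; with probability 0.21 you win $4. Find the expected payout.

E[payout] = 47·0.19 + 39·0.18 + 26·0.2 + 12·0.22 + 4·0.21
 = 8.93 + 7.02 + 5.2 + 2.64 + 0.84
 = 24.63

24.63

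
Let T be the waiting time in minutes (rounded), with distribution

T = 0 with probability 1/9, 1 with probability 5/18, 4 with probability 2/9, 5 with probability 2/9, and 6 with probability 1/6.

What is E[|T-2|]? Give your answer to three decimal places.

E[|T-2|] = Σ |t-2|·P(T=t)
 = 2·1/9 + 1·5/18 + 2·2/9 + 3·2/9 + 4·1/6
 = 2/9 + 5/18 + 4/9 + 2/3 + 2/3
 = 41/18

2.278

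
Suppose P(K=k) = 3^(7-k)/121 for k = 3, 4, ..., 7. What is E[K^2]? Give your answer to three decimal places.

E[K^2] = Σ k^2·P(K=k)
 = 9·81/121 + 16·27/121 + 25·9/121 + 36·3/121 + 49·1/121
 = 729/121 + 432/121 + 225/121 + 108/121 + 49/121
 = 1543/121

12.752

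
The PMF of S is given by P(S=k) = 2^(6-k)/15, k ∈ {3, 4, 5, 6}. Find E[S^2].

E[S^2] = Σ s^2·P(S=s)
 = 9·8/15 + 16·4/15 + 25·2/15 + 36·1/15
 = 24/5 + 64/15 + 10/3 + 12/5
 = 74/5

14.8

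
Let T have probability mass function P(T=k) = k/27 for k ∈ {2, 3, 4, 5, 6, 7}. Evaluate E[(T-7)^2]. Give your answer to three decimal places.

E[(T-7)^2] = Σ (t-7)^2·P(T=t)
 = 25·2/27 + 16·1/9 + 9·4/27 + 4·5/27 + 1·2/9 + 0·7/27
 = 50/27 + 16/9 + 4/3 + 20/27 + 2/9 + 0
 = 160/27

5.926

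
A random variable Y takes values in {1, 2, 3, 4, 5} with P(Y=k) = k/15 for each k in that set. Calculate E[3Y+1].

E[3Y+1] = Σ (3y+1)·P(Y=y)
 = 4·1/15 + 7·2/15 + 10·1/5 + 13·4/15 + 16·1/3
 = 4/15 + 14/15 + 2 + 52/15 + 16/3
 = 12

12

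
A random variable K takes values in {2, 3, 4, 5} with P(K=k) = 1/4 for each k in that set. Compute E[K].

E[K] = Σ k·P(K=k)
 = 2·1/4 + 3·1/4 + 4·1/4 + 5·1/4
 = 1/2 + 3/4 + 1 + 5/4
 = 7/2

3.5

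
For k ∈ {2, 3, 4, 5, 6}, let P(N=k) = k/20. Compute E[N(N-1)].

17.5

E[N(N-1)] = Σ n(n-1)·P(N=n)
 = 2·1/10 + 6·3/20 + 12·1/5 + 20·1/4 + 30·3/10
 = 1/5 + 9/10 + 12/5 + 5 + 9
 = 35/2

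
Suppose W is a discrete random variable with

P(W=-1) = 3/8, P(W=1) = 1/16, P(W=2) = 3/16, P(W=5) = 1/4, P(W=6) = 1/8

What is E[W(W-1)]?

E[W(W-1)] = Σ w(w-1)·P(W=w)
 = 2·3/8 + 0·1/16 + 2·3/16 + 20·1/4 + 30·1/8
 = 3/4 + 0 + 3/8 + 5 + 15/4
 = 79/8

9.875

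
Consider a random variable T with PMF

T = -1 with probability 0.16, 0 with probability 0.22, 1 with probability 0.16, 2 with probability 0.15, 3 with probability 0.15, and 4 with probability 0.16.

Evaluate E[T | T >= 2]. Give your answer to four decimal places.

P(T >= 2) = 0.15 + 0.15 + 0.16 = 0.46.
E[T | T >= 2] = [2·0.15 + 3·0.15 + 4·0.16] / 0.46
 = 1.39 / 0.46
 = 139/46

3.0217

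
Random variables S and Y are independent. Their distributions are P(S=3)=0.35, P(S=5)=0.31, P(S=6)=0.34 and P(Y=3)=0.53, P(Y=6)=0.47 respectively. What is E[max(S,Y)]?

5.2792

E[max(S,Y)] = Σ_s Σ_y max(s,y) · P(S=s)P(Y=y)
 = 3·0.1855 + 6·0.1645 + 5·0.1643 + 6·0.1457 + 6·0.1802 + 6·0.1598
 = 0.5565 + 0.987 + 0.8215 + 0.8742 + 1.0812 + 0.9588
 = 5.2792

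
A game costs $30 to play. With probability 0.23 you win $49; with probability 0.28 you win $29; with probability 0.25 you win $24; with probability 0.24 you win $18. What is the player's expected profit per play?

-0.29

E[payout] = 49·0.23 + 29·0.28 + 24·0.25 + 18·0.24
 = 11.27 + 8.12 + 6 + 4.32
 = 29.71
Net = 29.71 - 30 = -0.29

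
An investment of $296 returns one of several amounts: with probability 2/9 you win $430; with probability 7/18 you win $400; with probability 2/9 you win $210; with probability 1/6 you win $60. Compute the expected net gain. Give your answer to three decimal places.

11.778

E[payout] = 430·2/9 + 400·7/18 + 210·2/9 + 60·1/6
 = 860/9 + 1400/9 + 140/3 + 10
 = 2770/9
Net = 2770/9 - 296 = 106/9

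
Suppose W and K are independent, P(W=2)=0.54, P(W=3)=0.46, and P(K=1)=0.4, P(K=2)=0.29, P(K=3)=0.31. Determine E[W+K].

E[W+K] = Σ_w Σ_k (w+k) · P(W=w)P(K=k)
 = 3·0.216 + 4·0.1566 + 5·0.1674 + 4·0.184 + 5·0.1334 + 6·0.1426
 = 0.648 + 0.6264 + 0.837 + 0.736 + 0.667 + 0.8556
 = 4.37

4.37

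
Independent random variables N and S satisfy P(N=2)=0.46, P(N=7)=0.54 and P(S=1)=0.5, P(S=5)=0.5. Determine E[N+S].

E[N+S] = Σ_n Σ_s (n+s) · P(N=n)P(S=s)
 = 3·0.23 + 7·0.23 + 8·0.27 + 12·0.27
 = 0.69 + 1.61 + 2.16 + 3.24
 = 7.7

7.7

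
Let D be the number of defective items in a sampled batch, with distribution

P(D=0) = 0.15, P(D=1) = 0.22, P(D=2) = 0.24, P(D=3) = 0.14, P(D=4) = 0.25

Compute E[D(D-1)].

4.32

E[D(D-1)] = Σ d(d-1)·P(D=d)
 = 0·0.15 + 0·0.22 + 2·0.24 + 6·0.14 + 12·0.25
 = 0 + 0 + 0.48 + 0.84 + 3
 = 4.32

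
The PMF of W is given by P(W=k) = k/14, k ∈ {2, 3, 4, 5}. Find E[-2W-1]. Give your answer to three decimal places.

-8.714

E[-2W-1] = Σ (-2w-1)·P(W=w)
 = (-5)·1/7 + (-7)·3/14 + (-9)·2/7 + (-11)·5/14
 = (-5/7) + (-3/2) + (-18/7) + (-55/14)
 = -61/7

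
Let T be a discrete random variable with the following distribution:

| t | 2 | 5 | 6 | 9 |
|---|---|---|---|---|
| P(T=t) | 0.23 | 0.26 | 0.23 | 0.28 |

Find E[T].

5.66

E[T] = Σ t·P(T=t)
 = 2·0.23 + 5·0.26 + 6·0.23 + 9·0.28
 = 0.46 + 1.3 + 1.38 + 2.52
 = 5.66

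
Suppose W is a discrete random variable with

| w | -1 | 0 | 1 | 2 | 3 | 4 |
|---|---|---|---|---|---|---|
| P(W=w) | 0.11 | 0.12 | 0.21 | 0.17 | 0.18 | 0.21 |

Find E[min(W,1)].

E[min(W,1)] = Σ min(w,1)·P(W=w)
 = (-1)·0.11 + 0·0.12 + 1·0.21 + 1·0.17 + 1·0.18 + 1·0.21
 = (-0.11) + 0 + 0.21 + 0.17 + 0.18 + 0.21
 = 0.66

0.66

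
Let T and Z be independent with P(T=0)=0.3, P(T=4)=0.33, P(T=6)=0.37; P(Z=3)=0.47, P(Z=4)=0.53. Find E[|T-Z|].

2.128

E[|T-Z|] = Σ_t Σ_z |t-z| · P(T=t)P(Z=z)
 = 3·0.141 + 4·0.159 + 1·0.1551 + 0·0.1749 + 3·0.1739 + 2·0.1961
 = 0.423 + 0.636 + 0.1551 + 0 + 0.5217 + 0.3922
 = 2.128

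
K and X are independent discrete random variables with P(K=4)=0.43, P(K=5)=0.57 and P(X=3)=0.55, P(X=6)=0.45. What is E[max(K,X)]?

5.2135

E[max(K,X)] = Σ_k Σ_x max(k,x) · P(K=k)P(X=x)
 = 4·0.2365 + 6·0.1935 + 5·0.3135 + 6·0.2565
 = 0.946 + 1.161 + 1.5675 + 1.539
 = 5.2135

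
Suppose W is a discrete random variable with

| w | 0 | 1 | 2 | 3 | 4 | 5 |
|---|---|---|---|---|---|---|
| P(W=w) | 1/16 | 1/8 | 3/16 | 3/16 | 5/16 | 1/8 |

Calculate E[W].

E[W] = Σ w·P(W=w)
 = 0·1/16 + 1·1/8 + 2·3/16 + 3·3/16 + 4·5/16 + 5·1/8
 = 0 + 1/8 + 3/8 + 9/16 + 5/4 + 5/8
 = 47/16

2.9375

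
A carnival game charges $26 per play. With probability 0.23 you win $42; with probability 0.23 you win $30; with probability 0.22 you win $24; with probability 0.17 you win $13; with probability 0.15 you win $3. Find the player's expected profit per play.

-1.5

E[payout] = 42·0.23 + 30·0.23 + 24·0.22 + 13·0.17 + 3·0.15
 = 9.66 + 6.9 + 5.28 + 2.21 + 0.45
 = 24.5
Net = 24.5 - 26 = -1.5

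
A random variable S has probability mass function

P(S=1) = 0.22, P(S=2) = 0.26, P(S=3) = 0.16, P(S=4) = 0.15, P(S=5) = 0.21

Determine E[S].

2.87

E[S] = Σ s·P(S=s)
 = 1·0.22 + 2·0.26 + 3·0.16 + 4·0.15 + 5·0.21
 = 0.22 + 0.52 + 0.48 + 0.6 + 1.05
 = 2.87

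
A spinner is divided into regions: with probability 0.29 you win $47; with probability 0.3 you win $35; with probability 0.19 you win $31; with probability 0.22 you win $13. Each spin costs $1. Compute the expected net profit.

E[payout] = 47·0.29 + 35·0.3 + 31·0.19 + 13·0.22
 = 13.63 + 10.5 + 5.89 + 2.86
 = 32.88
Net = 32.88 - 1 = 31.88

31.88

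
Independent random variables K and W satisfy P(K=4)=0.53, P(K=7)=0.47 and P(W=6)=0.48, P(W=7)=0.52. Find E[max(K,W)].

6.7456

E[max(K,W)] = Σ_k Σ_w max(k,w) · P(K=k)P(W=w)
 = 6·0.2544 + 7·0.2756 + 7·0.2256 + 7·0.2444
 = 1.5264 + 1.9292 + 1.5792 + 1.7108
 = 6.7456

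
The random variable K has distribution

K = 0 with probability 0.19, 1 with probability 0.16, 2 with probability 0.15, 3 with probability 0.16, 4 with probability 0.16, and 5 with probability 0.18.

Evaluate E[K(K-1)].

E[K(K-1)] = Σ k(k-1)·P(K=k)
 = 0·0.19 + 0·0.16 + 2·0.15 + 6·0.16 + 12·0.16 + 20·0.18
 = 0 + 0 + 0.3 + 0.96 + 1.92 + 3.6
 = 6.78

6.78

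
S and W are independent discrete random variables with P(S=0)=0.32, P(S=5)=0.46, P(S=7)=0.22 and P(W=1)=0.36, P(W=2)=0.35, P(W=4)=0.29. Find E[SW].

8.5248

E[SW] = Σ_s Σ_w sw · P(S=s)P(W=w)
 = 0·0.1152 + 0·0.112 + 0·0.0928 + 5·0.1656 + 10·0.161 + 20·0.1334 + 7·0.0792 + 14·0.077 + 28·0.0638
 = 0 + 0 + 0 + 0.828 + 1.61 + 2.668 + 0.5544 + 1.078 + 1.7864
 = 8.5248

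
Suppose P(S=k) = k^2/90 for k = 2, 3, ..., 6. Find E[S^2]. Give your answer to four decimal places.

25.2667

E[S^2] = Σ s^2·P(S=s)
 = 4·2/45 + 9·1/10 + 16·8/45 + 25·5/18 + 36·2/5
 = 8/45 + 9/10 + 128/45 + 125/18 + 72/5
 = 379/15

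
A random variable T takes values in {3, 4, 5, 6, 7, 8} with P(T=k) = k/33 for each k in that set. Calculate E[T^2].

39

E[T^2] = Σ t^2·P(T=t)
 = 9·1/11 + 16·4/33 + 25·5/33 + 36·2/11 + 49·7/33 + 64·8/33
 = 9/11 + 64/33 + 125/33 + 72/11 + 343/33 + 512/33
 = 39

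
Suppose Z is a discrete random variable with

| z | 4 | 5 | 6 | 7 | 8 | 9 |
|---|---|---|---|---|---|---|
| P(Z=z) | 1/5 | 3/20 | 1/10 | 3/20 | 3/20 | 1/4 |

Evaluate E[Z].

E[Z] = Σ z·P(Z=z)
 = 4·1/5 + 5·3/20 + 6·1/10 + 7·3/20 + 8·3/20 + 9·1/4
 = 4/5 + 3/4 + 3/5 + 21/20 + 6/5 + 9/4
 = 133/20

6.65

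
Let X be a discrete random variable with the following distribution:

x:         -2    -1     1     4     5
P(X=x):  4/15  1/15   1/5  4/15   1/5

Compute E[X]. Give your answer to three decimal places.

E[X] = Σ x·P(X=x)
 = (-2)·4/15 + (-1)·1/15 + 1·1/5 + 4·4/15 + 5·1/5
 = (-8/15) + (-1/15) + 1/5 + 16/15 + 1
 = 5/3

1.667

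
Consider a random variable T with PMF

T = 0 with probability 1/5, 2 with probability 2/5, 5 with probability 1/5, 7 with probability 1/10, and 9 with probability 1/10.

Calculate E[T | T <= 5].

P(T <= 5) = 1/5 + 2/5 + 1/5 = 4/5.
E[T | T <= 5] = [0·1/5 + 2·2/5 + 5·1/5] / (4/5)
 = 9/5 / (4/5)
 = 9/4

2.25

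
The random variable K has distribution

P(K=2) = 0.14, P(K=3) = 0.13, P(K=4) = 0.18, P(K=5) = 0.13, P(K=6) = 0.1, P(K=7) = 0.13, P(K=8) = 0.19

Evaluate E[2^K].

E[2^K] = Σ 2^k·P(K=k)
 = 4·0.14 + 8·0.13 + 16·0.18 + 32·0.13 + 64·0.1 + 128·0.13 + 256·0.19
 = 0.56 + 1.04 + 2.88 + 4.16 + 6.4 + 16.64 + 48.64
 = 80.32

80.32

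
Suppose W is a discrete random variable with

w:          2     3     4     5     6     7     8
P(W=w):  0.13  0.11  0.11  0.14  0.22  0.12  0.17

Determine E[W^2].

31.45

E[W^2] = Σ w^2·P(W=w)
 = 4·0.13 + 9·0.11 + 16·0.11 + 25·0.14 + 36·0.22 + 49·0.12 + 64·0.17
 = 0.52 + 0.99 + 1.76 + 3.5 + 7.92 + 5.88 + 10.88
 = 31.45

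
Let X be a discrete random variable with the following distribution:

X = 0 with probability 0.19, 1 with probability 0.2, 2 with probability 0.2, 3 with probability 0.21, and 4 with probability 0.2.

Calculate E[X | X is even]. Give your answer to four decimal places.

P(X is even) = 0.19 + 0.2 + 0.2 = 0.59.
E[X | X is even] = [0·0.19 + 2·0.2 + 4·0.2] / 0.59
 = 1.2 / 0.59
 = 120/59

2.0339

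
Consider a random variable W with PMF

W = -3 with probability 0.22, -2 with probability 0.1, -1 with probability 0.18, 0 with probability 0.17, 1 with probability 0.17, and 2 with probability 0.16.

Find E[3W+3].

E[3W+3] = Σ (3w+3)·P(W=w)
 = (-6)·0.22 + (-3)·0.1 + 0·0.18 + 3·0.17 + 6·0.17 + 9·0.16
 = (-1.32) + (-0.3) + 0 + 0.51 + 1.02 + 1.44
 = 1.35

1.35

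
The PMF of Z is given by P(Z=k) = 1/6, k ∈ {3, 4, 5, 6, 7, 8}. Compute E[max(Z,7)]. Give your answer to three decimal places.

7.167

E[max(Z,7)] = Σ max(z,7)·P(Z=z)
 = 7·1/6 + 7·1/6 + 7·1/6 + 7·1/6 + 7·1/6 + 8·1/6
 = 7/6 + 7/6 + 7/6 + 7/6 + 7/6 + 4/3
 = 43/6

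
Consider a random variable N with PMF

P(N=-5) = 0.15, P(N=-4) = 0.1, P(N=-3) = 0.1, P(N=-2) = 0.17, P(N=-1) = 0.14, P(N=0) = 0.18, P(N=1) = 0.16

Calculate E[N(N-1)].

E[N(N-1)] = Σ n(n-1)·P(N=n)
 = 30·0.15 + 20·0.1 + 12·0.1 + 6·0.17 + 2·0.14 + 0·0.18 + 0·0.16
 = 4.5 + 2 + 1.2 + 1.02 + 0.28 + 0 + 0
 = 9

9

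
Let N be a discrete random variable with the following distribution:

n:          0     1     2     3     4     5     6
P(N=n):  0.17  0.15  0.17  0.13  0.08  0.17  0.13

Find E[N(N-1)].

E[N(N-1)] = Σ n(n-1)·P(N=n)
 = 0·0.17 + 0·0.15 + 2·0.17 + 6·0.13 + 12·0.08 + 20·0.17 + 30·0.13
 = 0 + 0 + 0.34 + 0.78 + 0.96 + 3.4 + 3.9
 = 9.38

9.38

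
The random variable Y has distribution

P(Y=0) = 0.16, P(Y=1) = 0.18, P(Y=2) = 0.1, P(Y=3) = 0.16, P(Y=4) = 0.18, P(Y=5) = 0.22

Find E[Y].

E[Y] = Σ y·P(Y=y)
 = 0·0.16 + 1·0.18 + 2·0.1 + 3·0.16 + 4·0.18 + 5·0.22
 = 0 + 0.18 + 0.2 + 0.48 + 0.72 + 1.1
 = 2.68

2.68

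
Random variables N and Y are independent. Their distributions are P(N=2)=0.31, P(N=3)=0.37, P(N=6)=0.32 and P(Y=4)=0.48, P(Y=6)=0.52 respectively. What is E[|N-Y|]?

2.0044

E[|N-Y|] = Σ_n Σ_y |n-y| · P(N=n)P(Y=y)
 = 2·0.1488 + 4·0.1612 + 1·0.1776 + 3·0.1924 + 2·0.1536 + 0·0.1664
 = 0.2976 + 0.6448 + 0.1776 + 0.5772 + 0.3072 + 0
 = 2.0044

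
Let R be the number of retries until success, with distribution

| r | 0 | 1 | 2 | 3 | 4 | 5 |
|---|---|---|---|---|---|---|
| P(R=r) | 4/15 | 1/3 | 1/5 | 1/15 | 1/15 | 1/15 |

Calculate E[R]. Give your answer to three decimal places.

E[R] = Σ r·P(R=r)
 = 0·4/15 + 1·1/3 + 2·1/5 + 3·1/15 + 4·1/15 + 5·1/15
 = 0 + 1/3 + 2/5 + 1/5 + 4/15 + 1/3
 = 23/15

1.533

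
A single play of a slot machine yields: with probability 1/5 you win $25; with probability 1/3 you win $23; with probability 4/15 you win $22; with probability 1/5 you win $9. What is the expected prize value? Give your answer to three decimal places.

E[payout] = 25·1/5 + 23·1/3 + 22·4/15 + 9·1/5
 = 5 + 23/3 + 88/15 + 9/5
 = 61/3

20.333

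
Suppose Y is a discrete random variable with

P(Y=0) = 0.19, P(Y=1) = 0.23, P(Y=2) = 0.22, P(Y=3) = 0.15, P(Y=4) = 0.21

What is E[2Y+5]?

8.92

E[2Y+5] = Σ (2y+5)·P(Y=y)
 = 5·0.19 + 7·0.23 + 9·0.22 + 11·0.15 + 13·0.21
 = 0.95 + 1.61 + 1.98 + 1.65 + 2.73
 = 8.92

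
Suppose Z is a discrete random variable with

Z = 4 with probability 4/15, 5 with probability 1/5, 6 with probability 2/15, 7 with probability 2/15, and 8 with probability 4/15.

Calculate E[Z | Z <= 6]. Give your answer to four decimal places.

P(Z <= 6) = 4/15 + 1/5 + 2/15 = 3/5.
E[Z | Z <= 6] = [4·4/15 + 5·1/5 + 6·2/15] / (3/5)
 = 43/15 / (3/5)
 = 43/9

4.7778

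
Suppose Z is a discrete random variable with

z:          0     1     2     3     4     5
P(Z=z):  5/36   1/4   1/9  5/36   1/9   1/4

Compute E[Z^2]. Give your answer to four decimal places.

9.9722

E[Z^2] = Σ z^2·P(Z=z)
 = 0·5/36 + 1·1/4 + 4·1/9 + 9·5/36 + 16·1/9 + 25·1/4
 = 0 + 1/4 + 4/9 + 5/4 + 16/9 + 25/4
 = 359/36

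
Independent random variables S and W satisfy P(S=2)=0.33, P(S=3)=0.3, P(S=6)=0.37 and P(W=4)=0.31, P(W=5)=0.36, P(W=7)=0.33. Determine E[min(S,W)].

E[min(S,W)] = Σ_s Σ_w min(s,w) · P(S=s)P(W=w)
 = 2·0.1023 + 2·0.1188 + 2·0.1089 + 3·0.093 + 3·0.108 + 3·0.099 + 4·0.1147 + 5·0.1332 + 6·0.1221
 = 0.2046 + 0.2376 + 0.2178 + 0.279 + 0.324 + 0.297 + 0.4588 + 0.666 + 0.7326
 = 3.4174

3.4174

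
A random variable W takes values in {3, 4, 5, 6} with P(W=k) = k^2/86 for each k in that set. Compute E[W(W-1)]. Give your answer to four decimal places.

E[W(W-1)] = Σ w(w-1)·P(W=w)
 = 6·9/86 + 12·8/43 + 20·25/86 + 30·18/43
 = 27/43 + 96/43 + 250/43 + 540/43
 = 913/43

21.2326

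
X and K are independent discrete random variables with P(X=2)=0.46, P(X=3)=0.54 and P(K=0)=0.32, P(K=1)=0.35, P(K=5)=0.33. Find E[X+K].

4.54

E[X+K] = Σ_x Σ_k (x+k) · P(X=x)P(K=k)
 = 2·0.1472 + 3·0.161 + 7·0.1518 + 3·0.1728 + 4·0.189 + 8·0.1782
 = 0.2944 + 0.483 + 1.0626 + 0.5184 + 0.756 + 1.4256
 = 4.54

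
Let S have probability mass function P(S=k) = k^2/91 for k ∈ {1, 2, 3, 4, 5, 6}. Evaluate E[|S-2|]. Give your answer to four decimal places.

E[|S-2|] = Σ |s-2|·P(S=s)
 = 1·1/91 + 0·4/91 + 1·9/91 + 2·16/91 + 3·25/91 + 4·36/91
 = 1/91 + 0 + 9/91 + 32/91 + 75/91 + 144/91
 = 261/91

2.8681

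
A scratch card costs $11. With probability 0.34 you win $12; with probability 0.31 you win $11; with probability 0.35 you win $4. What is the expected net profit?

E[payout] = 12·0.34 + 11·0.31 + 4·0.35
 = 4.08 + 3.41 + 1.4
 = 8.89
Net = 8.89 - 11 = -2.11

-2.11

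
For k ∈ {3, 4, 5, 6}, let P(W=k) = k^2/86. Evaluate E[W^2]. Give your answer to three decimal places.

26.256

E[W^2] = Σ w^2·P(W=w)
 = 9·9/86 + 16·8/43 + 25·25/86 + 36·18/43
 = 81/86 + 128/43 + 625/86 + 648/43
 = 1129/43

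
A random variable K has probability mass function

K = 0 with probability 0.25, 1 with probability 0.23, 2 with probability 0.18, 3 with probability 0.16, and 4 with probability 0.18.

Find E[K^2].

E[K^2] = Σ k^2·P(K=k)
 = 0·0.25 + 1·0.23 + 4·0.18 + 9·0.16 + 16·0.18
 = 0 + 0.23 + 0.72 + 1.44 + 2.88
 = 5.27

5.27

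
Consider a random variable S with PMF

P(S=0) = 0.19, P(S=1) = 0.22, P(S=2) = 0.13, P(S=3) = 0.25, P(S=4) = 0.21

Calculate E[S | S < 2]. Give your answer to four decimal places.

0.5366

P(S < 2) = 0.19 + 0.22 = 0.41.
E[S | S < 2] = [0·0.19 + 1·0.22] / 0.41
 = 0.22 / 0.41
 = 22/41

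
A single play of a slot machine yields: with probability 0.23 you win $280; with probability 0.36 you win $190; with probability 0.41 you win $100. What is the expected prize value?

173.8

E[payout] = 280·0.23 + 190·0.36 + 100·0.41
 = 64.4 + 68.4 + 41
 = 173.8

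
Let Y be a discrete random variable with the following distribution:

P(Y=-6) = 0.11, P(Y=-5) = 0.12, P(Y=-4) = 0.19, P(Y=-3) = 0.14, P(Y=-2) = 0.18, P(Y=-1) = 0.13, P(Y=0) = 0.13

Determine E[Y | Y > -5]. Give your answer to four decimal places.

-2.1688

P(Y > -5) = 0.19 + 0.14 + 0.18 + 0.13 + 0.13 = 0.77.
E[Y | Y > -5] = [(-4)·0.19 + (-3)·0.14 + (-2)·0.18 + (-1)·0.13 + 0·0.13] / 0.77
 = -1.67 / 0.77
 = -167/77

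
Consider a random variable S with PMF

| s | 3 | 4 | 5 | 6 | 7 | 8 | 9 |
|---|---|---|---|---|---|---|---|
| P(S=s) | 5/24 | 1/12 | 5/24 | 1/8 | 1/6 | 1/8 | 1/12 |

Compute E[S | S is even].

6.25

P(S is even) = 1/12 + 1/8 + 1/8 = 1/3.
E[S | S is even] = [4·1/12 + 6·1/8 + 8·1/8] / (1/3)
 = 25/12 / (1/3)
 = 25/4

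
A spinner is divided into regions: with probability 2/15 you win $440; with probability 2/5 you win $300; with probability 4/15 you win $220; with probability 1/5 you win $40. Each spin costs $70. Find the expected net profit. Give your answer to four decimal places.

175.3333

E[payout] = 440·2/15 + 300·2/5 + 220·4/15 + 40·1/5
 = 176/3 + 120 + 176/3 + 8
 = 736/3
Net = 736/3 - 70 = 526/3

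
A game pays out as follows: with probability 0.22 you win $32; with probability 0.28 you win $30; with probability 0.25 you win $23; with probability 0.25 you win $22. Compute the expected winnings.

26.69

E[payout] = 32·0.22 + 30·0.28 + 23·0.25 + 22·0.25
 = 7.04 + 8.4 + 5.75 + 5.5
 = 26.69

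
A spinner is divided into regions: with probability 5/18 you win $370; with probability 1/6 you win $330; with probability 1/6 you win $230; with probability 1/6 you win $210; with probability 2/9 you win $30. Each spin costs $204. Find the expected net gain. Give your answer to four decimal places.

E[payout] = 370·5/18 + 330·1/6 + 230·1/6 + 210·1/6 + 30·2/9
 = 925/9 + 55 + 115/3 + 35 + 20/3
 = 2140/9
Net = 2140/9 - 204 = 304/9

33.7778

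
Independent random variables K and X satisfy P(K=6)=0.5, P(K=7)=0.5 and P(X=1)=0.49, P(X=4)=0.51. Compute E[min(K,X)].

E[min(K,X)] = Σ_k Σ_x min(k,x) · P(K=k)P(X=x)
 = 1·0.245 + 4·0.255 + 1·0.245 + 4·0.255
 = 0.245 + 1.02 + 0.245 + 1.02
 = 2.53

2.53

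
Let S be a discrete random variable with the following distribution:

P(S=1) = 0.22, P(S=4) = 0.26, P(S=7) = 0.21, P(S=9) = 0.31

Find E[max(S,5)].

6.66

E[max(S,5)] = Σ max(s,5)·P(S=s)
 = 5·0.22 + 5·0.26 + 7·0.21 + 9·0.31
 = 1.1 + 1.3 + 1.47 + 2.79
 = 6.66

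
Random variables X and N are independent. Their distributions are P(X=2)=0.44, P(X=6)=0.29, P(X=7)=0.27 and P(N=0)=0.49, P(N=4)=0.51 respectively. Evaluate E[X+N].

E[X+N] = Σ_x Σ_n (x+n) · P(X=x)P(N=n)
 = 2·0.2156 + 6·0.2244 + 6·0.1421 + 10·0.1479 + 7·0.1323 + 11·0.1377
 = 0.4312 + 1.3464 + 0.8526 + 1.479 + 0.9261 + 1.5147
 = 6.55

6.55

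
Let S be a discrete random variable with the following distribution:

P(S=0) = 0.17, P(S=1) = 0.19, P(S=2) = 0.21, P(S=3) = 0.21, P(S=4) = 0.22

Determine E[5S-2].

8.6

E[5S-2] = Σ (5s-2)·P(S=s)
 = (-2)·0.17 + 3·0.19 + 8·0.21 + 13·0.21 + 18·0.22
 = (-0.34) + 0.57 + 1.68 + 2.73 + 3.96
 = 8.6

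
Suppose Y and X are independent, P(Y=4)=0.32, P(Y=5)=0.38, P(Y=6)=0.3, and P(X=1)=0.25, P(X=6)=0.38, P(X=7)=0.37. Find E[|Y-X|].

2.13

E[|Y-X|] = Σ_y Σ_x |y-x| · P(Y=y)P(X=x)
 = 3·0.08 + 2·0.1216 + 3·0.1184 + 4·0.095 + 1·0.1444 + 2·0.1406 + 5·0.075 + 0·0.114 + 1·0.111
 = 0.24 + 0.2432 + 0.3552 + 0.38 + 0.1444 + 0.2812 + 0.375 + 0 + 0.111
 = 2.13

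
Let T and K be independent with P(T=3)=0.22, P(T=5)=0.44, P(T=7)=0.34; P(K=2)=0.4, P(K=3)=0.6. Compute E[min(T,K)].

2.6

E[min(T,K)] = Σ_t Σ_k min(t,k) · P(T=t)P(K=k)
 = 2·0.088 + 3·0.132 + 2·0.176 + 3·0.264 + 2·0.136 + 3·0.204
 = 0.176 + 0.396 + 0.352 + 0.792 + 0.272 + 0.612
 = 2.6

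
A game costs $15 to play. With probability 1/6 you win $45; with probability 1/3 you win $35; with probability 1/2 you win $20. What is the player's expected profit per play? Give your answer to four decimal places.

E[payout] = 45·1/6 + 35·1/3 + 20·1/2
 = 15/2 + 35/3 + 10
 = 175/6
Net = 175/6 - 15 = 85/6

14.1667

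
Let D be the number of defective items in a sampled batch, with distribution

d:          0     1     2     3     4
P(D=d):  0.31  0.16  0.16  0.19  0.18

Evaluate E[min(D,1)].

0.69

E[min(D,1)] = Σ min(d,1)·P(D=d)
 = 0·0.31 + 1·0.16 + 1·0.16 + 1·0.19 + 1·0.18
 = 0 + 0.16 + 0.16 + 0.19 + 0.18
 = 0.69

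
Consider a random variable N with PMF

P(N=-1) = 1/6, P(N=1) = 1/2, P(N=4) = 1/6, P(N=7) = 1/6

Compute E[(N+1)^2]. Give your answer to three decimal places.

E[(N+1)^2] = Σ (n+1)^2·P(N=n)
 = 0·1/6 + 4·1/2 + 25·1/6 + 64·1/6
 = 0 + 2 + 25/6 + 32/3
 = 101/6

16.833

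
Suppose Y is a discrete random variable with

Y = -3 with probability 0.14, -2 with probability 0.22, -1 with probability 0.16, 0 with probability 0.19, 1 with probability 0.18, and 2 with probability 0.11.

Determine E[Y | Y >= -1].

0.375

P(Y >= -1) = 0.16 + 0.19 + 0.18 + 0.11 = 0.64.
E[Y | Y >= -1] = [(-1)·0.16 + 0·0.19 + 1·0.18 + 2·0.11] / 0.64
 = 0.24 / 0.64
 = 3/8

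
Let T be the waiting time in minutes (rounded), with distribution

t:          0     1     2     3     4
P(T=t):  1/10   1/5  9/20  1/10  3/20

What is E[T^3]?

16.1

E[T^3] = Σ t^3·P(T=t)
 = 0·1/10 + 1·1/5 + 8·9/20 + 27·1/10 + 64·3/20
 = 0 + 1/5 + 18/5 + 27/10 + 48/5
 = 161/10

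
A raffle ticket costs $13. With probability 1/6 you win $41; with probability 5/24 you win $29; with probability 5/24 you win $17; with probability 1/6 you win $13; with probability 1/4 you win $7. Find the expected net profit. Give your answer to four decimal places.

E[payout] = 41·1/6 + 29·5/24 + 17·5/24 + 13·1/6 + 7·1/4
 = 41/6 + 145/24 + 85/24 + 13/6 + 7/4
 = 61/3
Net = 61/3 - 13 = 22/3

7.3333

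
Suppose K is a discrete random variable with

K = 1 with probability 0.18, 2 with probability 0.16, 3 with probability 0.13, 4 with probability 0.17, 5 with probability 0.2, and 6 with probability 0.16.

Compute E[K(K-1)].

11.94

E[K(K-1)] = Σ k(k-1)·P(K=k)
 = 0·0.18 + 2·0.16 + 6·0.13 + 12·0.17 + 20·0.2 + 30·0.16
 = 0 + 0.32 + 0.78 + 2.04 + 4 + 4.8
 = 11.94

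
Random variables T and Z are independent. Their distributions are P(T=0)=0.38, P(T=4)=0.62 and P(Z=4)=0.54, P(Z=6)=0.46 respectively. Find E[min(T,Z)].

2.48

E[min(T,Z)] = Σ_t Σ_z min(t,z) · P(T=t)P(Z=z)
 = 0·0.2052 + 0·0.1748 + 4·0.3348 + 4·0.2852
 = 0 + 0 + 1.3392 + 1.1408
 = 2.48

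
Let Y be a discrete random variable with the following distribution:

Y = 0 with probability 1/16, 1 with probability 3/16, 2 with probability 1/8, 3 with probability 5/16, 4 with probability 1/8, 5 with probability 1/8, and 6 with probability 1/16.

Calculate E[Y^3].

E[Y^3] = Σ y^3·P(Y=y)
 = 0·1/16 + 1·3/16 + 8·1/8 + 27·5/16 + 64·1/8 + 125·1/8 + 216·1/16
 = 0 + 3/16 + 1 + 135/16 + 8 + 125/8 + 27/2
 = 187/4

46.75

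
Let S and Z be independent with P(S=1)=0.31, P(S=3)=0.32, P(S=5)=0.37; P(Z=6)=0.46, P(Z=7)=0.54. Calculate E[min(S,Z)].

E[min(S,Z)] = Σ_s Σ_z min(s,z) · P(S=s)P(Z=z)
 = 1·0.1426 + 1·0.1674 + 3·0.1472 + 3·0.1728 + 5·0.1702 + 5·0.1998
 = 0.1426 + 0.1674 + 0.4416 + 0.5184 + 0.851 + 0.999
 = 3.12

3.12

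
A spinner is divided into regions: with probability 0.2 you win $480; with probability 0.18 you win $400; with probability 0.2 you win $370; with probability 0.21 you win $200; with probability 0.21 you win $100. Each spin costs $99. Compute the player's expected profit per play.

E[payout] = 480·0.2 + 400·0.18 + 370·0.2 + 200·0.21 + 100·0.21
 = 96 + 72 + 74 + 42 + 21
 = 305
Net = 305 - 99 = 206

206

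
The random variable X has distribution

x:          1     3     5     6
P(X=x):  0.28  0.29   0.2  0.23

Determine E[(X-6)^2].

E[(X-6)^2] = Σ (x-6)^2·P(X=x)
 = 25·0.28 + 9·0.29 + 1·0.2 + 0·0.23
 = 7 + 2.61 + 0.2 + 0
 = 9.81

9.81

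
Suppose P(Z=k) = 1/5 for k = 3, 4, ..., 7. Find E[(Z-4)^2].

3

E[(Z-4)^2] = Σ (z-4)^2·P(Z=z)
 = 1·1/5 + 0·1/5 + 1·1/5 + 4·1/5 + 9·1/5
 = 1/5 + 0 + 1/5 + 4/5 + 9/5
 = 3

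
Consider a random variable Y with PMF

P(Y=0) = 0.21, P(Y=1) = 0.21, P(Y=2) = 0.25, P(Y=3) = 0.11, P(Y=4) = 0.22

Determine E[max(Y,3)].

E[max(Y,3)] = Σ max(y,3)·P(Y=y)
 = 3·0.21 + 3·0.21 + 3·0.25 + 3·0.11 + 4·0.22
 = 0.63 + 0.63 + 0.75 + 0.33 + 0.88
 = 3.22

3.22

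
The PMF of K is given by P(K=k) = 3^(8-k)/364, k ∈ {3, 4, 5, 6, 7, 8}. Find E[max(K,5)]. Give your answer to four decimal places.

E[max(K,5)] = Σ max(k,5)·P(K=k)
 = 5·243/364 + 5·81/364 + 5·27/364 + 6·9/364 + 7·3/364 + 8·1/364
 = 1215/364 + 405/364 + 135/364 + 27/182 + 3/52 + 2/91
 = 919/182

5.0495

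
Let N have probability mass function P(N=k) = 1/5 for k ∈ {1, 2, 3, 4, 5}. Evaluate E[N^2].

11

E[N^2] = Σ n^2·P(N=n)
 = 1·1/5 + 4·1/5 + 9·1/5 + 16·1/5 + 25·1/5
 = 1/5 + 4/5 + 9/5 + 16/5 + 5
 = 11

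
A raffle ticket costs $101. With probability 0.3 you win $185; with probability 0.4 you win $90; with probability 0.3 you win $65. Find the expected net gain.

10

E[payout] = 185·0.3 + 90·0.4 + 65·0.3
 = 55.5 + 36 + 19.5
 = 111
Net = 111 - 101 = 10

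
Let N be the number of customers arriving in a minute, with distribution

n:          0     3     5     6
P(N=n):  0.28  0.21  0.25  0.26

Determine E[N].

E[N] = Σ n·P(N=n)
 = 0·0.28 + 3·0.21 + 5·0.25 + 6·0.26
 = 0 + 0.63 + 1.25 + 1.56
 = 3.44

3.44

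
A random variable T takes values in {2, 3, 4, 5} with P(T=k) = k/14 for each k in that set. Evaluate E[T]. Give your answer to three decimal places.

E[T] = Σ t·P(T=t)
 = 2·1/7 + 3·3/14 + 4·2/7 + 5·5/14
 = 2/7 + 9/14 + 8/7 + 25/14
 = 27/7

3.857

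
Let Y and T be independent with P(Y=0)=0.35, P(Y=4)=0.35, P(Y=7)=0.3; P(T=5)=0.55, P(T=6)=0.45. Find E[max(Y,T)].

5.915

E[max(Y,T)] = Σ_y Σ_t max(y,t) · P(Y=y)P(T=t)
 = 5·0.1925 + 6·0.1575 + 5·0.1925 + 6·0.1575 + 7·0.165 + 7·0.135
 = 0.9625 + 0.945 + 0.9625 + 0.945 + 1.155 + 0.945
 = 5.915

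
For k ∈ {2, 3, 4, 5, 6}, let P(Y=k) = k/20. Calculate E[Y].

4.5

E[Y] = Σ y·P(Y=y)
 = 2·1/10 + 3·3/20 + 4·1/5 + 5·1/4 + 6·3/10
 = 1/5 + 9/20 + 4/5 + 5/4 + 9/5
 = 9/2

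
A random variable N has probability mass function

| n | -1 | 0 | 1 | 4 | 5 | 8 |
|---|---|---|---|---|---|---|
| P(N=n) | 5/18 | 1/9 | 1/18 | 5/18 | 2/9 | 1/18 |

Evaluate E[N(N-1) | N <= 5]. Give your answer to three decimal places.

8.824

P(N <= 5) = 5/18 + 1/9 + 1/18 + 5/18 + 2/9 = 17/18.
E[N(N-1) | N <= 5] = [2·5/18 + 0·1/9 + 0·1/18 + 12·5/18 + 20·2/9] / (17/18)
 = 25/3 / (17/18)
 = 150/17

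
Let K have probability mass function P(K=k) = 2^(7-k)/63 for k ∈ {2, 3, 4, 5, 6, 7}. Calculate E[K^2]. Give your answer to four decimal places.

9.8571

E[K^2] = Σ k^2·P(K=k)
 = 4·32/63 + 9·16/63 + 16·8/63 + 25·4/63 + 36·2/63 + 49·1/63
 = 128/63 + 16/7 + 128/63 + 100/63 + 8/7 + 7/9
 = 69/7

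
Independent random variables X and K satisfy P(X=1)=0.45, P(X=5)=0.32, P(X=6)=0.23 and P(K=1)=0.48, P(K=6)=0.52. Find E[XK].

12.348

E[XK] = Σ_x Σ_k xk · P(X=x)P(K=k)
 = 1·0.216 + 6·0.234 + 5·0.1536 + 30·0.1664 + 6·0.1104 + 36·0.1196
 = 0.216 + 1.404 + 0.768 + 4.992 + 0.6624 + 4.3056
 = 12.348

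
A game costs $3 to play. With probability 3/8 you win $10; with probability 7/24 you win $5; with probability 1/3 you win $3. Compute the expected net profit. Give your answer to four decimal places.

E[payout] = 10·3/8 + 5·7/24 + 3·1/3
 = 15/4 + 35/24 + 1
 = 149/24
Net = 149/24 - 3 = 77/24

3.2083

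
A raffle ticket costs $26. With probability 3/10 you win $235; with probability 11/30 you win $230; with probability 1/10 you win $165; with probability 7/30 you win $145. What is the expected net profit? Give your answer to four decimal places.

E[payout] = 235·3/10 + 230·11/30 + 165·1/10 + 145·7/30
 = 141/2 + 253/3 + 33/2 + 203/6
 = 1231/6
Net = 1231/6 - 26 = 1075/6

179.1667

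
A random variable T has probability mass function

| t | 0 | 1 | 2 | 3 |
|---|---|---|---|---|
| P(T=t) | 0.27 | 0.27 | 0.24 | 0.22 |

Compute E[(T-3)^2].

E[(T-3)^2] = Σ (t-3)^2·P(T=t)
 = 9·0.27 + 4·0.27 + 1·0.24 + 0·0.22
 = 2.43 + 1.08 + 0.24 + 0
 = 3.75

3.75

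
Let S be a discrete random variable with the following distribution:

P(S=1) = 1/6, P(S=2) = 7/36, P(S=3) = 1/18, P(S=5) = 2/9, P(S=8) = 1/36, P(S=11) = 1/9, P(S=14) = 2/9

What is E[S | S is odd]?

4.8

P(S is odd) = 1/6 + 1/18 + 2/9 + 1/9 = 5/9.
E[S | S is odd] = [1·1/6 + 3·1/18 + 5·2/9 + 11·1/9] / (5/9)
 = 8/3 / (5/9)
 = 24/5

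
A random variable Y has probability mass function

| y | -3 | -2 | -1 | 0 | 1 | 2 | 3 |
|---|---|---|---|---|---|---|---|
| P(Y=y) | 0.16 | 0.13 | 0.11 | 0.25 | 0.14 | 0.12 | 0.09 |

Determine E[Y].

-0.2

E[Y] = Σ y·P(Y=y)
 = (-3)·0.16 + (-2)·0.13 + (-1)·0.11 + 0·0.25 + 1·0.14 + 2·0.12 + 3·0.09
 = (-0.48) + (-0.26) + (-0.11) + 0 + 0.14 + 0.24 + 0.27
 = -0.2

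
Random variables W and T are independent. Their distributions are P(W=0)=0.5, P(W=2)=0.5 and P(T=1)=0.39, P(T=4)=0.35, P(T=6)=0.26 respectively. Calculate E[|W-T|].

E[|W-T|] = Σ_w Σ_t |w-t| · P(W=w)P(T=t)
 = 1·0.195 + 4·0.175 + 6·0.13 + 1·0.195 + 2·0.175 + 4·0.13
 = 0.195 + 0.7 + 0.78 + 0.195 + 0.35 + 0.52
 = 2.74

2.74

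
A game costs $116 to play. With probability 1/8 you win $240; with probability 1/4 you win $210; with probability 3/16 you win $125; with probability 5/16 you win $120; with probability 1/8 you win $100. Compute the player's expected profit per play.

39.9375

E[payout] = 240·1/8 + 210·1/4 + 125·3/16 + 120·5/16 + 100·1/8
 = 30 + 105/2 + 375/16 + 75/2 + 25/2
 = 2495/16
Net = 2495/16 - 116 = 639/16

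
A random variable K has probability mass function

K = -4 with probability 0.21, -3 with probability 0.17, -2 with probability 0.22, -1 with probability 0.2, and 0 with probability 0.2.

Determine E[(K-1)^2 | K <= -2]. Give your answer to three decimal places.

P(K <= -2) = 0.21 + 0.17 + 0.22 = 0.6.
E[(K-1)^2 | K <= -2] = [25·0.21 + 16·0.17 + 9·0.22] / 0.6
 = 9.95 / 0.6
 = 199/12

16.583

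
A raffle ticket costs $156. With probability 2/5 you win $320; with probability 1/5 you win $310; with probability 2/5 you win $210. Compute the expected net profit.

E[payout] = 320·2/5 + 310·1/5 + 210·2/5
 = 128 + 62 + 84
 = 274
Net = 274 - 156 = 118

118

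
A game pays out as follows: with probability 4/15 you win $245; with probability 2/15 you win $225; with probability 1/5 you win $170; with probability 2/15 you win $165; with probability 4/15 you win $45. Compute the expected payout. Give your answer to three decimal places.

E[payout] = 245·4/15 + 225·2/15 + 170·1/5 + 165·2/15 + 45·4/15
 = 196/3 + 30 + 34 + 22 + 12
 = 490/3

163.333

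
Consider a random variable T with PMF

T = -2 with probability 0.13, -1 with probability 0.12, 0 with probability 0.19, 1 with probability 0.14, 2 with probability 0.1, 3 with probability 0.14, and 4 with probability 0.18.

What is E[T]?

E[T] = Σ t·P(T=t)
 = (-2)·0.13 + (-1)·0.12 + 0·0.19 + 1·0.14 + 2·0.1 + 3·0.14 + 4·0.18
 = (-0.26) + (-0.12) + 0 + 0.14 + 0.2 + 0.42 + 0.72
 = 1.1

1.1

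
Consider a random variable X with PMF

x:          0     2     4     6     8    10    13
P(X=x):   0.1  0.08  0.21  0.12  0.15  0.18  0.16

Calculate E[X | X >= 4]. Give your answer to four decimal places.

P(X >= 4) = 0.21 + 0.12 + 0.15 + 0.18 + 0.16 = 0.82.
E[X | X >= 4] = [4·0.21 + 6·0.12 + 8·0.15 + 10·0.18 + 13·0.16] / 0.82
 = 6.64 / 0.82
 = 332/41

8.0976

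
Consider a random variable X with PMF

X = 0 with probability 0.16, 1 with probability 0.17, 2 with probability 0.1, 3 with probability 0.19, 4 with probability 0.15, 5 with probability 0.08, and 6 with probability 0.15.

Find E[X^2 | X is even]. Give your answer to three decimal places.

14.643

P(X is even) = 0.16 + 0.1 + 0.15 + 0.15 = 0.56.
E[X^2 | X is even] = [0·0.16 + 4·0.1 + 16·0.15 + 36·0.15] / 0.56
 = 8.2 / 0.56
 = 205/14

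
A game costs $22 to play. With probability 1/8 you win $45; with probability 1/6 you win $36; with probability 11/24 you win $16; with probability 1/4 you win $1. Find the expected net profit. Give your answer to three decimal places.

E[payout] = 45·1/8 + 36·1/6 + 16·11/24 + 1·1/4
 = 45/8 + 6 + 22/3 + 1/4
 = 461/24
Net = 461/24 - 22 = -67/24

-2.792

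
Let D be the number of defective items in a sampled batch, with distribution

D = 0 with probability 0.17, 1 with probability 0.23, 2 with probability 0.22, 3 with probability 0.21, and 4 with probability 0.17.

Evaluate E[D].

E[D] = Σ d·P(D=d)
 = 0·0.17 + 1·0.23 + 2·0.22 + 3·0.21 + 4·0.17
 = 0 + 0.23 + 0.44 + 0.63 + 0.68
 = 1.98

1.98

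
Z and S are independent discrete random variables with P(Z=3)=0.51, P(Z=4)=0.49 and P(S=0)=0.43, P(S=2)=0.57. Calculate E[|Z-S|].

E[|Z-S|] = Σ_z Σ_s |z-s| · P(Z=z)P(S=s)
 = 3·0.2193 + 1·0.2907 + 4·0.2107 + 2·0.2793
 = 0.6579 + 0.2907 + 0.8428 + 0.5586
 = 2.35

2.35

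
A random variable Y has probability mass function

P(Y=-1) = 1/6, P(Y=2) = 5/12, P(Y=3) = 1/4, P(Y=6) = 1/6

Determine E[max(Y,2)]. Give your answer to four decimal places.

2.9167

E[max(Y,2)] = Σ max(y,2)·P(Y=y)
 = 2·1/6 + 2·5/12 + 3·1/4 + 6·1/6
 = 1/3 + 5/6 + 3/4 + 1
 = 35/12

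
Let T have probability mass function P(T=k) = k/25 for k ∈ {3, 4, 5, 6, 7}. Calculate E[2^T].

E[2^T] = Σ 2^t·P(T=t)
 = 8·3/25 + 16·4/25 + 32·1/5 + 64·6/25 + 128·7/25
 = 24/25 + 64/25 + 32/5 + 384/25 + 896/25
 = 1528/25

61.12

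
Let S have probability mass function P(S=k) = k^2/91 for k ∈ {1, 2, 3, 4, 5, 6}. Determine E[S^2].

25

E[S^2] = Σ s^2·P(S=s)
 = 1·1/91 + 4·4/91 + 9·9/91 + 16·16/91 + 25·25/91 + 36·36/91
 = 1/91 + 16/91 + 81/91 + 256/91 + 625/91 + 1296/91
 = 25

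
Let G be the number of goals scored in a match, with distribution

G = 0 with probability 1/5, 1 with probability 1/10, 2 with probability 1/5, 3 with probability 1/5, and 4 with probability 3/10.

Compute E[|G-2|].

1.3

E[|G-2|] = Σ |g-2|·P(G=g)
 = 2·1/5 + 1·1/10 + 0·1/5 + 1·1/5 + 2·3/10
 = 2/5 + 1/10 + 0 + 1/5 + 3/5
 = 13/10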